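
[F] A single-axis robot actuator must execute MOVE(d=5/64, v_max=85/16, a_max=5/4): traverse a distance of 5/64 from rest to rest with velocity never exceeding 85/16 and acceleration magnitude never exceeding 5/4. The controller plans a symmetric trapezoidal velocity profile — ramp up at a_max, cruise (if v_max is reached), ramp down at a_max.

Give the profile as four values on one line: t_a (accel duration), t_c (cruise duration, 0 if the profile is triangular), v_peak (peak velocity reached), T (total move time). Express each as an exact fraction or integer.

(v_max)²/a_max = (85/16)²/(5/4) = 1445/64
5/64 < 1445/64 → triangular
v_peak = √(5/64·5/4) = √(25/256) = 5/16
t_a = (5/16)/(5/4) = 1/4; t_c = 0
T = 2·1/4 = 1/2

t_a=1/4 t_c=0 v_peak=5/16 T=1/2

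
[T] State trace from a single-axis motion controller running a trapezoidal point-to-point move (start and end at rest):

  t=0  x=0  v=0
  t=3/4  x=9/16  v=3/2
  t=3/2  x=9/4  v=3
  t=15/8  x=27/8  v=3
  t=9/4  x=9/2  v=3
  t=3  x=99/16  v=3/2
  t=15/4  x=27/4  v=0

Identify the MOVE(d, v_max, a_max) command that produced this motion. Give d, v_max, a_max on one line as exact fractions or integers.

d=27/4 v_max=3 a_max=2

final state: t=15/4, x=27/4, v=0 → d = 27/4
a_max = (3/2−0)/(3/4−0) = 2
max v = 3 over t∈[3/2,9/4] → v_max = 3
check: 3·(3/2+3/4) = 27/4 ✓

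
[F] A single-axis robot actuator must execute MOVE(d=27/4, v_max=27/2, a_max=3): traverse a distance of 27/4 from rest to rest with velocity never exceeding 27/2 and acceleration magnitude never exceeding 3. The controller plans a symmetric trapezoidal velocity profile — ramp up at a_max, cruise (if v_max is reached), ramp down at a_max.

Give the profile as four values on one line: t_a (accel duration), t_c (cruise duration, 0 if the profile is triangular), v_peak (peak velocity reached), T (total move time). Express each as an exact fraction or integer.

t_a=3/2 t_c=0 v_peak=9/2 T=3

vₘ²/aₘ = (27/2)²/3 = 243/4
27/4 < 243/4 ⇒ no cruise
v_peak = √(27/4·3) = √(81/4) = 9/2
t_a = (9/2)/3 = 3/2; t_c = 0
T = 2·3/2 = 3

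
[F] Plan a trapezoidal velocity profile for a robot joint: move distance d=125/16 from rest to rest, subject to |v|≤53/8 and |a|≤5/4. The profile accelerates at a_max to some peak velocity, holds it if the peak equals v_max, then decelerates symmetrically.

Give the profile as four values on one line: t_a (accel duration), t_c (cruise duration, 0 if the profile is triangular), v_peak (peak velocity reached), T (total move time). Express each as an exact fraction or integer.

t_a=5/2 t_c=0 v_peak=25/8 T=5

(v_max)²/a_max = (53/8)²/(5/4) = 2809/80
125/16 < 2809/80 so t_c = 0
v_peak = √(125/16·5/4) = √(625/64) = 25/8
t_a = (25/8)/(5/4) = 5/2; t_c = 0
T = 2·5/2 = 5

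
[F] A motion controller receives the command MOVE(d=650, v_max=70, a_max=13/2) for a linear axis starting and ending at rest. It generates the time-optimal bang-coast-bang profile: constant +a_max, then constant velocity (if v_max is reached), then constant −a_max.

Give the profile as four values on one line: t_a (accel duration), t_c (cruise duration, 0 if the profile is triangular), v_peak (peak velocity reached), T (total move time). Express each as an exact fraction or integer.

t_a=10 t_c=0 v_peak=65 T=20

v_max²/a_max = 70²/(13/2) = 9800/13
650 < 9800/13 so t_c = 0
v_peak = √(650·13/2) = √4225 = 65
t_a = 65/(13/2) = 10; t_c = 0
T = 2·10 = 20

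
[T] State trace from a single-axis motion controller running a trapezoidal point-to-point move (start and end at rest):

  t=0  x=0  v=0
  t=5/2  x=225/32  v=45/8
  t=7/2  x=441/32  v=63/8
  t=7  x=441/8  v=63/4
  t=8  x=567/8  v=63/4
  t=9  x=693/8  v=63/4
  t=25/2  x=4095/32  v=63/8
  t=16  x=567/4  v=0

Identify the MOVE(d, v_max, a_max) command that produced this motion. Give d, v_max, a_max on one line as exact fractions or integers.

final state: t=16, x=567/4, v=0 → d = 567/4
a_max = (45/8−0)/(5/2−0) = 9/4
max v = 63/4 over t∈[7,9] → v_max = 63/4
check: 63/4·(7+2) = 567/4 ✓

d=567/4 v_max=63/4 a_max=9/4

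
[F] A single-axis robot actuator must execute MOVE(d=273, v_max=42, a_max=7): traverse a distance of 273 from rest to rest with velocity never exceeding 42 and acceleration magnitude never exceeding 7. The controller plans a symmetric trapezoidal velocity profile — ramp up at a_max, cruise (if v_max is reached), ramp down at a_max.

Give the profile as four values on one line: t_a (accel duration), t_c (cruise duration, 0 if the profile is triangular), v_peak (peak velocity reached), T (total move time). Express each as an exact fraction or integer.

t_a=6 t_c=1/2 v_peak=42 T=25/2

vₘ²/aₘ = 42²/7 = 252
273 ≥ 252 → trapezoidal
t_a = 42/7 = 6; v_peak = 42
d_cruise = 273 − 252 = 21; t_c = 21/42 = 1/2
T = 2·6 + 1/2 = 25/2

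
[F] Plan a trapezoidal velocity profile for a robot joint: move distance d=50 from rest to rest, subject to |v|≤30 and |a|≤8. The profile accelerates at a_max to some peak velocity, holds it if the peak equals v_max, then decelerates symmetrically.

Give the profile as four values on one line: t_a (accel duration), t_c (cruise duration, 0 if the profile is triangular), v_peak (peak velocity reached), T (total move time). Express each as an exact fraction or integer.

(v_max)²/a_max = 30²/8 = 225/2
50 < 225/2 ⇒ no cruise
v_peak = √(50·8) = √400 = 20
t_a = 20/8 = 5/2; t_c = 0
T = 2·5/2 = 5

t_a=5/2 t_c=0 v_peak=20 T=5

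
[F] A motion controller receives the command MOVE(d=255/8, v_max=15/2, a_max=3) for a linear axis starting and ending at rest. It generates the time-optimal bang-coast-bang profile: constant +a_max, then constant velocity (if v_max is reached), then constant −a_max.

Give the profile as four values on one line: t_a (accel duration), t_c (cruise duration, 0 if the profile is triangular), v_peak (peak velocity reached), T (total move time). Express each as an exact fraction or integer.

t_a=5/2 t_c=7/4 v_peak=15/2 T=27/4

vₘ²/aₘ = (15/2)²/3 = 75/4
255/8 ≥ 75/4 so v_max reached
t_a = (15/2)/3 = 5/2; v_peak = 15/2
d_cruise = 255/8 − 75/4 = 105/8; t_c = (105/8)/(15/2) = 7/4
T = 2·5/2 + 7/4 = 27/4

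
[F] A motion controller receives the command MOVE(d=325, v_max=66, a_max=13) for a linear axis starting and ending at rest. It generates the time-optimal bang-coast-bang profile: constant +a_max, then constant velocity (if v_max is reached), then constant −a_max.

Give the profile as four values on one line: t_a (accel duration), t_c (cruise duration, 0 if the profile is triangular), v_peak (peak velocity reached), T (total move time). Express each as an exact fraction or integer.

v_max²/a_max = 66²/13 = 4356/13
325 < 4356/13 → triangular
v_peak = √(325·13) = √4225 = 65
t_a = 65/13 = 5; t_c = 0
T = 2·5 = 10

t_a=5 t_c=0 v_peak=65 T=10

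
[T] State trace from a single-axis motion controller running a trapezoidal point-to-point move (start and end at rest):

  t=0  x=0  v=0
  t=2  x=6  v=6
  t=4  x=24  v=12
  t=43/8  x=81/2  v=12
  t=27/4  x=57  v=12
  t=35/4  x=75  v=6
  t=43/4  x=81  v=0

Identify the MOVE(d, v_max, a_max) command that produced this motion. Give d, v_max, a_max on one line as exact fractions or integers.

d=81 v_max=12 a_max=3

final state: t=43/4, x=81, v=0 → d = 81
a_max = (6−0)/(2−0) = 3
max v = 12 over t∈[4,27/4] → v_max = 12
check: 12·(4+11/4) = 81 ✓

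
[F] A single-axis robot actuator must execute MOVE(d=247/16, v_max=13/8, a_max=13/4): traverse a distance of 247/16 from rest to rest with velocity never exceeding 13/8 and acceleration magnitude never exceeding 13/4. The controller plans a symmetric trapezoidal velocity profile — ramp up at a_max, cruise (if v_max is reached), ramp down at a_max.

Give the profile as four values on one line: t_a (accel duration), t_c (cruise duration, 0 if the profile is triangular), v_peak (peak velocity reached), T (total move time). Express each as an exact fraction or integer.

v_max²/a_max = (13/8)²/(13/4) = 13/16
247/16 ≥ 13/16 ⇒ cruise phase
t_a = (13/8)/(13/4) = 1/2; v_peak = 13/8
d_cruise = 247/16 − 13/16 = 117/8; t_c = (117/8)/(13/8) = 9
T = 2·1/2 + 9 = 10

t_a=1/2 t_c=9 v_peak=13/8 T=10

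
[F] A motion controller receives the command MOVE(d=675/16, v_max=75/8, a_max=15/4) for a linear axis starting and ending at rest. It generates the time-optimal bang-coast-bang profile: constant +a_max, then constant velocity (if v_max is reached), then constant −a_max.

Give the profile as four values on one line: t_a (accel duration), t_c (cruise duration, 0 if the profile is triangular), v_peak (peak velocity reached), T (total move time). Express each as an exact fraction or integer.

t_a=5/2 t_c=2 v_peak=75/8 T=7

(v_max)²/a_max = (75/8)²/(15/4) = 375/16
675/16 ≥ 375/16 → trapezoidal
t_a = (75/8)/(15/4) = 5/2; v_peak = 75/8
d_cruise = 675/16 − 375/16 = 75/4; t_c = (75/4)/(75/8) = 2
T = 2·5/2 + 2 = 7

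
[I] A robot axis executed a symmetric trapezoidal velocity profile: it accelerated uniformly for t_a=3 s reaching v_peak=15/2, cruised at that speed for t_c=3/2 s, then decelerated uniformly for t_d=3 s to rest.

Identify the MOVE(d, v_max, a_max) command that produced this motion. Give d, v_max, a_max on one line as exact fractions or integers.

a_max = (15/2)/3 = 5/2
d_a = ½·15/2·3 = 45/4; d_c = 15/2·3/2 = 45/4
d = 2·45/4 + 45/4 = 135/4
t_c = 3/2 > 0 so v_max = 15/2

d=135/4 v_max=15/2 a_max=5/2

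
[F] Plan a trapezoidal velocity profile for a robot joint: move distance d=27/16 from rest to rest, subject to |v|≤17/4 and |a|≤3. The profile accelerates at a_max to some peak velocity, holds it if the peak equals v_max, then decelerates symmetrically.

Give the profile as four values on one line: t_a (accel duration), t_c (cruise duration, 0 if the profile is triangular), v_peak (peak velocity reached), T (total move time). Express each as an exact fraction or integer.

t_a=3/4 t_c=0 v_peak=9/4 T=3/2

(v_max)²/a_max = (17/4)²/3 = 289/48
27/16 < 289/48 so t_c = 0
v_peak = √(27/16·3) = √(81/16) = 9/4
t_a = (9/4)/3 = 3/4; t_c = 0
T = 2·3/4 = 3/2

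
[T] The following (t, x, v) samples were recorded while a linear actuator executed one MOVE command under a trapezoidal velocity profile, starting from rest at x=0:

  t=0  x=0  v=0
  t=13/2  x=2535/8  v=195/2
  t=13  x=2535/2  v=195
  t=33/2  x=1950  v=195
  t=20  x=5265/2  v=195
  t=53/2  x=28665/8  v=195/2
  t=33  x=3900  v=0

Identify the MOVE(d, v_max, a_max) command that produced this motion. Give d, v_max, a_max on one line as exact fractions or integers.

final state: t=33, x=3900, v=0 → d = 3900
a_max = (195/2−0)/(13/2−0) = 15
max v = 195 over t∈[13,20] → v_max = 195
check: 195·(13+7) = 3900 ✓

d=3900 v_max=195 a_max=15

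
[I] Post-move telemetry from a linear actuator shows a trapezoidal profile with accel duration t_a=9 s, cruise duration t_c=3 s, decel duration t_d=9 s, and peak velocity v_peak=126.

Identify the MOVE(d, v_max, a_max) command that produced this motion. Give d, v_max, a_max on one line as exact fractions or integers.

a_max = 126/9 = 14
d_a = ½·126·9 = 567; d_c = 126·3 = 378
d = 2·567 + 378 = 1512
t_c = 3 > 0 so v_max = 126

d=1512 v_max=126 a_max=14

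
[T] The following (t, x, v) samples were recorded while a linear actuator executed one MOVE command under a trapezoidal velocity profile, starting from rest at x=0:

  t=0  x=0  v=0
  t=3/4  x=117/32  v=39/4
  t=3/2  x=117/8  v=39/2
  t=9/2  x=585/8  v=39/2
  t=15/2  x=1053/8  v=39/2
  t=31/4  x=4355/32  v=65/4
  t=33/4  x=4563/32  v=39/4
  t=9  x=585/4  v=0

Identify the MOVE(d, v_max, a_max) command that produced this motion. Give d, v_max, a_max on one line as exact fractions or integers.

final state: t=9, x=585/4, v=0 → d = 585/4
a_max = (39/4−0)/(3/4−0) = 13
max v = 39/2 over t∈[3/2,15/2] → v_max = 39/2
check: 39/2·(3/2+6) = 585/4 ✓

d=585/4 v_max=39/2 a_max=13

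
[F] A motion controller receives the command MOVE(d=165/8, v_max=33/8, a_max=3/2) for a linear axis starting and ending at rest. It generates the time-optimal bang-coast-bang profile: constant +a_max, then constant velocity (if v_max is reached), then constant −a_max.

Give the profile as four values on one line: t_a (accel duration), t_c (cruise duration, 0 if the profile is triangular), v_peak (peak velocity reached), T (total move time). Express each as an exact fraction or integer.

t_a=11/4 t_c=9/4 v_peak=33/8 T=31/4

vₘ²/aₘ = (33/8)²/(3/2) = 363/32
165/8 ≥ 363/32 → trapezoidal
t_a = (33/8)/(3/2) = 11/4; v_peak = 33/8
d_cruise = 165/8 − 363/32 = 297/32; t_c = (297/32)/(33/8) = 9/4
T = 2·11/4 + 9/4 = 31/4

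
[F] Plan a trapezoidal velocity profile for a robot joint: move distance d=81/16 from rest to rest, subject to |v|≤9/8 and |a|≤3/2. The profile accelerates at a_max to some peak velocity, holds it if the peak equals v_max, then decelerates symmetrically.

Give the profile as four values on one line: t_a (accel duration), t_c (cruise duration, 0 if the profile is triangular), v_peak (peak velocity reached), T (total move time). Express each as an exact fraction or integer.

t_a=3/4 t_c=15/4 v_peak=9/8 T=21/4

(v_max)²/a_max = (9/8)²/(3/2) = 27/32
81/16 ≥ 27/32 ⇒ cruise phase
t_a = (9/8)/(3/2) = 3/4; v_peak = 9/8
d_cruise = 81/16 − 27/32 = 135/32; t_c = (135/32)/(9/8) = 15/4
T = 2·3/4 + 15/4 = 21/4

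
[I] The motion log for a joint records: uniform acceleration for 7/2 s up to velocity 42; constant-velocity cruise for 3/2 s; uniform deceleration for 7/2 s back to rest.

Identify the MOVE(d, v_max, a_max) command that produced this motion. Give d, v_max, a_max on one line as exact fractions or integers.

d=210 v_max=42 a_max=12

a_max = 42/(7/2) = 12
d_a = ½·42·7/2 = 147/2; d_c = 42·3/2 = 63
d = 2·147/2 + 63 = 210
t_c = 3/2 > 0 so v_max = 42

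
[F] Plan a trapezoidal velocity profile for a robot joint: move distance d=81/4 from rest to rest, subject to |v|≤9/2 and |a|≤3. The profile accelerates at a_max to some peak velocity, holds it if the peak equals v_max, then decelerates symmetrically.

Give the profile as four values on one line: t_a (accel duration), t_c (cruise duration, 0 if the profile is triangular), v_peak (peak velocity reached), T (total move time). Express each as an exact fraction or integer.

t_a=3/2 t_c=3 v_peak=9/2 T=6

v_max²/a_max = (9/2)²/3 = 27/4
81/4 ≥ 27/4 ⇒ cruise phase
t_a = (9/2)/3 = 3/2; v_peak = 9/2
d_cruise = 81/4 − 27/4 = 27/2; t_c = (27/2)/(9/2) = 3
T = 2·3/2 + 3 = 6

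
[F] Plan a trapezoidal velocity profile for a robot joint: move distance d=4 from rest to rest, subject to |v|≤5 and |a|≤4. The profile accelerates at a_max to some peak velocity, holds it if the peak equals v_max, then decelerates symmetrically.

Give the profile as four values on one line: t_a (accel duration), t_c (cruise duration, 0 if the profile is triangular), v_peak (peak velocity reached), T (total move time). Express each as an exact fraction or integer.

v_max²/a_max = 5²/4 = 25/4
4 < 25/4 → triangular
v_peak = √(4·4) = √16 = 4
t_a = 4/4 = 1; t_c = 0
T = 2·1 = 2

t_a=1 t_c=0 v_peak=4 T=2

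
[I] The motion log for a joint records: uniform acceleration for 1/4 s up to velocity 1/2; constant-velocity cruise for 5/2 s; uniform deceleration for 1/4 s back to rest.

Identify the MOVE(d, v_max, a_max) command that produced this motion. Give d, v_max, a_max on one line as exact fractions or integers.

a_max = (1/2)/(1/4) = 2
d_a = ½·1/2·1/4 = 1/16; d_c = 1/2·5/2 = 5/4
d = 2·1/16 + 5/4 = 11/8
t_c = 5/2 > 0 → v_max = v_peak = 1/2

d=11/8 v_max=1/2 a_max=2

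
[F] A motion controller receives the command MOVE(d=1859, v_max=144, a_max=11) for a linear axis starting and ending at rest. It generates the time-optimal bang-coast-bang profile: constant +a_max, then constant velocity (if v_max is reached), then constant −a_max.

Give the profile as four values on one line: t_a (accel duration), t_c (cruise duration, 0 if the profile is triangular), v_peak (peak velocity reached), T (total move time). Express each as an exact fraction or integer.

(v_max)²/a_max = 144²/11 = 20736/11
1859 < 20736/11 ⇒ no cruise
v_peak = √(1859·11) = √20449 = 143
t_a = 143/11 = 13; t_c = 0
T = 2·13 = 26

t_a=13 t_c=0 v_peak=143 T=26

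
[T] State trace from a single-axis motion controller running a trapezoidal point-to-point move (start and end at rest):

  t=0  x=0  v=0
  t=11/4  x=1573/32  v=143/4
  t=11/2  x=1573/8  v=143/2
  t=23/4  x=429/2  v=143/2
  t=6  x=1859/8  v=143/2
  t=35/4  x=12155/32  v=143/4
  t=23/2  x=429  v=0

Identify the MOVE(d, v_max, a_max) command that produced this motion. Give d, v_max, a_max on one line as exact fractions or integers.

d=429 v_max=143/2 a_max=13

final state: t=23/2, x=429, v=0 → d = 429
a_max = (143/4−0)/(11/4−0) = 13
max v = 143/2 over t∈[11/2,6] → v_max = 143/2
check: 143/2·(11/2+1/2) = 429 ✓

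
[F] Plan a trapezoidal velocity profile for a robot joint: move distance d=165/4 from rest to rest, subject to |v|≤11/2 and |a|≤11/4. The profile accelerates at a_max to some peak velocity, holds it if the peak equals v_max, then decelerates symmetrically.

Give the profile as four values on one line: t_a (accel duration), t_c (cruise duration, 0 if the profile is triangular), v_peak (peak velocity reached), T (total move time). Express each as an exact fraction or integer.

t_a=2 t_c=11/2 v_peak=11/2 T=19/2

v_max²/a_max = (11/2)²/(11/4) = 11
165/4 ≥ 11 ⇒ cruise phase
t_a = (11/2)/(11/4) = 2; v_peak = 11/2
d_cruise = 165/4 − 11 = 121/4; t_c = (121/4)/(11/2) = 11/2
T = 2·2 + 11/2 = 19/2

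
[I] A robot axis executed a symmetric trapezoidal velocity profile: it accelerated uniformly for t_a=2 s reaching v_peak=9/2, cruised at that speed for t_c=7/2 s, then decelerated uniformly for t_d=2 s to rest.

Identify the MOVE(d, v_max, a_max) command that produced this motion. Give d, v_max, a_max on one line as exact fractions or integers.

a_max = (9/2)/2 = 9/4
d_a = ½·9/2·2 = 9/2; d_c = 9/2·7/2 = 63/4
d = 2·9/2 + 63/4 = 99/4
t_c = 7/2 > 0 ⇒ limit active, v_max = 9/2

d=99/4 v_max=9/2 a_max=9/4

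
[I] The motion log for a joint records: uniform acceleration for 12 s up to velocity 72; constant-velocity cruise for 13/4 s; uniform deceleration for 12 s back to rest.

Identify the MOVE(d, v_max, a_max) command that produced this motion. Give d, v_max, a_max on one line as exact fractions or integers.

a_max = 72/12 = 6
d_a = ½·72·12 = 432; d_c = 72·13/4 = 234
d = 2·432 + 234 = 1098
t_c = 13/4 > 0 so v_max = 72

d=1098 v_max=72 a_max=6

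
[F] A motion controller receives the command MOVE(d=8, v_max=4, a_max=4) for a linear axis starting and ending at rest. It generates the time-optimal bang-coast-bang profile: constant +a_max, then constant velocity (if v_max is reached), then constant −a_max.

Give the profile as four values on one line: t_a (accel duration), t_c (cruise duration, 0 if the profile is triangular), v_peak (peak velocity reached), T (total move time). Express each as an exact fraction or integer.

t_a=1 t_c=1 v_peak=4 T=3

(v_max)²/a_max = 4²/4 = 4
8 ≥ 4 → trapezoidal
t_a = 4/4 = 1; v_peak = 4
d_cruise = 8 − 4 = 4; t_c = 4/4 = 1
T = 2·1 + 1 = 3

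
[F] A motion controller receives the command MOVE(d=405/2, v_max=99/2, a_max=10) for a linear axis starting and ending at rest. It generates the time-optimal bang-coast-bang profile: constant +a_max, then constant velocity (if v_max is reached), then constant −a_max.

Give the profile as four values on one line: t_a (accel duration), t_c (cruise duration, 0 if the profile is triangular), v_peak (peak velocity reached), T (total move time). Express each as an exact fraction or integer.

v_max²/a_max = (99/2)²/10 = 9801/40
405/2 < 9801/40 → triangular
v_peak = √(405/2·10) = √2025 = 45
t_a = 45/10 = 9/2; t_c = 0
T = 2·9/2 = 9

t_a=9/2 t_c=0 v_peak=45 T=9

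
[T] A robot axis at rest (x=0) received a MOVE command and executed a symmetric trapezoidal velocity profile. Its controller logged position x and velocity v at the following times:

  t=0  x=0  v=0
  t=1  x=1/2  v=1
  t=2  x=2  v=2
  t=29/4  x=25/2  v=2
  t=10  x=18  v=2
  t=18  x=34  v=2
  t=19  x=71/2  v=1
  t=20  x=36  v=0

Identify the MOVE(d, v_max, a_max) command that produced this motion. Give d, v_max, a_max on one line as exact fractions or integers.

final state: t=20, x=36, v=0 → d = 36
a_max = (1−0)/(1−0) = 1
max v = 2 over t∈[2,18] → v_max = 2
check: 2·(2+16) = 36 ✓

d=36 v_max=2 a_max=1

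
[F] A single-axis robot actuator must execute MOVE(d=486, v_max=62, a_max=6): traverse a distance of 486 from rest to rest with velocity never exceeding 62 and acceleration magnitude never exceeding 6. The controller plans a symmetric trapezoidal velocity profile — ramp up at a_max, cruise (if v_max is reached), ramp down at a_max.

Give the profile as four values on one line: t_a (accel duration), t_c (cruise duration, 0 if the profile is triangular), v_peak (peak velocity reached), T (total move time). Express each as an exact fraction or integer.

t_a=9 t_c=0 v_peak=54 T=18

(v_max)²/a_max = 62²/6 = 1922/3
486 < 1922/3 → triangular
v_peak = √(486·6) = √2916 = 54
t_a = 54/6 = 9; t_c = 0
T = 2·9 = 18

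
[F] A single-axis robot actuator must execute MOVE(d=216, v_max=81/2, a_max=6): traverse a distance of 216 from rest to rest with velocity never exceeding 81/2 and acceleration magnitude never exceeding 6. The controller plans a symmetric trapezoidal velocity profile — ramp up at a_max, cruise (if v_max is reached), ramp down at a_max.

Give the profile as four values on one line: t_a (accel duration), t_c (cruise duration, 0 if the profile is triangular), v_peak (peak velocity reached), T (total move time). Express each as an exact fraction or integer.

t_a=6 t_c=0 v_peak=36 T=12

(v_max)²/a_max = (81/2)²/6 = 2187/8
216 < 2187/8 so t_c = 0
v_peak = √(216·6) = √1296 = 36
t_a = 36/6 = 6; t_c = 0
T = 2·6 = 12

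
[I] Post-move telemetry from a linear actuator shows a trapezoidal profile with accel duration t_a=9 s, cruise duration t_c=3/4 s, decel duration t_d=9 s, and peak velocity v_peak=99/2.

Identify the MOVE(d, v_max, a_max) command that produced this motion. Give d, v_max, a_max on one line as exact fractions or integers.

d=3861/8 v_max=99/2 a_max=11/2

a_max = (99/2)/9 = 11/2
d_a = ½·99/2·9 = 891/4; d_c = 99/2·3/4 = 297/8
d = 2·891/4 + 297/8 = 3861/8
t_c = 3/4 > 0 so v_max = 99/2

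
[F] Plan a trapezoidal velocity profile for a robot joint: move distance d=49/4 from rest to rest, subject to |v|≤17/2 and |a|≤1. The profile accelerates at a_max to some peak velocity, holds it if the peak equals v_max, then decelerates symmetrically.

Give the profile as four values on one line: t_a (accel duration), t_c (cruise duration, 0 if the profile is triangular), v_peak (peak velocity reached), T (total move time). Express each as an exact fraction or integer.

t_a=7/2 t_c=0 v_peak=7/2 T=7

(v_max)²/a_max = (17/2)²/1 = 289/4
49/4 < 289/4 ⇒ no cruise
v_peak = √(49/4·1) = √(49/4) = 7/2
t_a = (7/2)/1 = 7/2; t_c = 0
T = 2·7/2 = 7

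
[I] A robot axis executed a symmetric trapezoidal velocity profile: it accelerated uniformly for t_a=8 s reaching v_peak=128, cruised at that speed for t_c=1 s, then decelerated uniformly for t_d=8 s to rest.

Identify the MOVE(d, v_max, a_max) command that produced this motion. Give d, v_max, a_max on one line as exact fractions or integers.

d=1152 v_max=128 a_max=16

a_max = 128/8 = 16
d_a = ½·128·8 = 512; d_c = 128·1 = 128
d = 2·512 + 128 = 1152
t_c = 1 > 0 ⇒ limit active, v_max = 128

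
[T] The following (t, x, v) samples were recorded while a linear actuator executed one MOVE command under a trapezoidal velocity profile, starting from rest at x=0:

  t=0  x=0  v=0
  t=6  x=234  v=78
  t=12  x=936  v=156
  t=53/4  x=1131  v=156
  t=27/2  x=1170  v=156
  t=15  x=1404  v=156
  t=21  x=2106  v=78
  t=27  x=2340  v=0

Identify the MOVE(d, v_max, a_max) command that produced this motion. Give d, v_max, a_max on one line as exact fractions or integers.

final state: t=27, x=2340, v=0 → d = 2340
a_max = (78−0)/(6−0) = 13
max v = 156 over t∈[12,15] → v_max = 156
check: 156·(12+3) = 2340 ✓

d=2340 v_max=156 a_max=13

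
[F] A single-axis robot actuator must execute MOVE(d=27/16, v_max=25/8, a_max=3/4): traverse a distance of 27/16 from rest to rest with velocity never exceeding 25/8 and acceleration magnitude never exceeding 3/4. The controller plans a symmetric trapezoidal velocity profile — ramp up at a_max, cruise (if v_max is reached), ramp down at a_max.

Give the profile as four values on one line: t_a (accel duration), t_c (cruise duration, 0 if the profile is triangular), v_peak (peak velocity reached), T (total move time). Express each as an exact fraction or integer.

t_a=3/2 t_c=0 v_peak=9/8 T=3

v_max²/a_max = (25/8)²/(3/4) = 625/48
27/16 < 625/48 ⇒ no cruise
v_peak = √(27/16·3/4) = √(81/64) = 9/8
t_a = (9/8)/(3/4) = 3/2; t_c = 0
T = 2·3/2 = 3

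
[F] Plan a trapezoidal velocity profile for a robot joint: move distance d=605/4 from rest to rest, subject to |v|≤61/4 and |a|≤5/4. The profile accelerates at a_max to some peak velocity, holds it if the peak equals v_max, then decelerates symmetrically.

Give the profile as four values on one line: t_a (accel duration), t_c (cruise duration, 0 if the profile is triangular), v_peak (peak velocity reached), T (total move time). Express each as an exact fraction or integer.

t_a=11 t_c=0 v_peak=55/4 T=22

vₘ²/aₘ = (61/4)²/(5/4) = 3721/20
605/4 < 3721/20 so t_c = 0
v_peak = √(605/4·5/4) = √(3025/16) = 55/4
t_a = (55/4)/(5/4) = 11; t_c = 0
T = 2·11 = 22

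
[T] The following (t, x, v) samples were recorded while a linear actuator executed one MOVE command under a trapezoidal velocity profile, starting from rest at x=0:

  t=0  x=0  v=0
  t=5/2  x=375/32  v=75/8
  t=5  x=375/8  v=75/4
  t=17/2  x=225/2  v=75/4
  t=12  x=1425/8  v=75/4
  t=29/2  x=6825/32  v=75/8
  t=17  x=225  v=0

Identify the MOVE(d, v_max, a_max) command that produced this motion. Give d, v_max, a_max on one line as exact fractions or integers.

d=225 v_max=75/4 a_max=15/4

final state: t=17, x=225, v=0 → d = 225
a_max = (75/8−0)/(5/2−0) = 15/4
max v = 75/4 over t∈[5,12] → v_max = 75/4
check: 75/4·(5+7) = 225 ✓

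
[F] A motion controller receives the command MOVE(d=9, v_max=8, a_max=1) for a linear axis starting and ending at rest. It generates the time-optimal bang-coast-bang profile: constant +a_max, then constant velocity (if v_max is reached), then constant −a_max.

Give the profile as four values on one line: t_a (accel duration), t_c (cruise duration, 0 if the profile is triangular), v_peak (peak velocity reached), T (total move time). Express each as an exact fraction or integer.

(v_max)²/a_max = 8²/1 = 64
9 < 64 ⇒ no cruise
v_peak = √(9·1) = √9 = 3
t_a = 3/1 = 3; t_c = 0
T = 2·3 = 6

t_a=3 t_c=0 v_peak=3 T=6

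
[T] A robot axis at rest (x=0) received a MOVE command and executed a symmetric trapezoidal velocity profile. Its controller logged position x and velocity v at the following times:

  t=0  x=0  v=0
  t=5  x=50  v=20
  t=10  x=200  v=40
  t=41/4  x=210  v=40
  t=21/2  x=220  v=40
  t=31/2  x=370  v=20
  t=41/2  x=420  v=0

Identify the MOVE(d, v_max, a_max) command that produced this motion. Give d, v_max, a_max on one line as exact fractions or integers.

d=420 v_max=40 a_max=4

final state: t=41/2, x=420, v=0 → d = 420
a_max = (20−0)/(5−0) = 4
max v = 40 over t∈[10,21/2] → v_max = 40
check: 40·(10+1/2) = 420 ✓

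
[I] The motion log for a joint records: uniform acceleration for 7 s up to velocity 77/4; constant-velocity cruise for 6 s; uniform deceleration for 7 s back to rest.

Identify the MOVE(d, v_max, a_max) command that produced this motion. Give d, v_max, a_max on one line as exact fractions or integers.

a_max = (77/4)/7 = 11/4
d_a = ½·77/4·7 = 539/8; d_c = 77/4·6 = 231/2
d = 2·539/8 + 231/2 = 1001/4
t_c = 6 > 0 so v_max = 77/4

d=1001/4 v_max=77/4 a_max=11/4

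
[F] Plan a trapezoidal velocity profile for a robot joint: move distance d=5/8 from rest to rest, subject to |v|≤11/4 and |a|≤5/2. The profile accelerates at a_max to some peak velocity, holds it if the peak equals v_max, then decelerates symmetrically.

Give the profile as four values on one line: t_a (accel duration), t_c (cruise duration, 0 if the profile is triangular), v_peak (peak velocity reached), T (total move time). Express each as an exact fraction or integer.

(v_max)²/a_max = (11/4)²/(5/2) = 121/40
5/8 < 121/40 → triangular
v_peak = √(5/8·5/2) = √(25/16) = 5/4
t_a = (5/4)/(5/2) = 1/2; t_c = 0
T = 2·1/2 = 1

t_a=1/2 t_c=0 v_peak=5/4 T=1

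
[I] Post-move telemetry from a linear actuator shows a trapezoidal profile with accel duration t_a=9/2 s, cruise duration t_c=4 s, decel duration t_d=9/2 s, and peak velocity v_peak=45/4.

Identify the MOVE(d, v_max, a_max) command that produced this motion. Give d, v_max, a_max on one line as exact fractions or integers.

a_max = (45/4)/(9/2) = 5/2
d_a = ½·45/4·9/2 = 405/16; d_c = 45/4·4 = 45
d = 2·405/16 + 45 = 765/8
t_c = 4 > 0 so v_max = 45/4

d=765/8 v_max=45/4 a_max=5/2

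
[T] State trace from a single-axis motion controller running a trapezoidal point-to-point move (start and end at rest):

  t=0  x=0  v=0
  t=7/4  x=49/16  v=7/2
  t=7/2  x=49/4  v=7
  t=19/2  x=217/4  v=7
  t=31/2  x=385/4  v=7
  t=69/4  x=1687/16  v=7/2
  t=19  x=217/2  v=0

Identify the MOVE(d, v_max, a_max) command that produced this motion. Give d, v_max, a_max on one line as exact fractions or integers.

d=217/2 v_max=7 a_max=2

final state: t=19, x=217/2, v=0 → d = 217/2
a_max = (7/2−0)/(7/4−0) = 2
max v = 7 over t∈[7/2,31/2] → v_max = 7
check: 7·(7/2+12) = 217/2 ✓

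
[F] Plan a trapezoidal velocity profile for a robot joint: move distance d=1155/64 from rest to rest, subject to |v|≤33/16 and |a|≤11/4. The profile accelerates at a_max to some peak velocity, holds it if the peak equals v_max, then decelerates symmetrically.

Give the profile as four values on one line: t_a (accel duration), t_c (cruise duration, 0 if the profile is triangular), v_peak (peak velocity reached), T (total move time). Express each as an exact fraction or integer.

t_a=3/4 t_c=8 v_peak=33/16 T=19/2

(v_max)²/a_max = (33/16)²/(11/4) = 99/64
1155/64 ≥ 99/64 → trapezoidal
t_a = (33/16)/(11/4) = 3/4; v_peak = 33/16
d_cruise = 1155/64 − 99/64 = 33/2; t_c = (33/2)/(33/16) = 8
T = 2·3/4 + 8 = 19/2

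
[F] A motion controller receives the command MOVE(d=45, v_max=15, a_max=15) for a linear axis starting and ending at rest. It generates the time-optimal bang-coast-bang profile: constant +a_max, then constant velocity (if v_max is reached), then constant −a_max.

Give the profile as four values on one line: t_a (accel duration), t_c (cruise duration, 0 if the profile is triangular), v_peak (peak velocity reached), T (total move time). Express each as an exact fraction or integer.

(v_max)²/a_max = 15²/15 = 15
45 ≥ 15 so v_max reached
t_a = 15/15 = 1; v_peak = 15
d_cruise = 45 − 15 = 30; t_c = 30/15 = 2
T = 2·1 + 2 = 4

t_a=1 t_c=2 v_peak=15 T=4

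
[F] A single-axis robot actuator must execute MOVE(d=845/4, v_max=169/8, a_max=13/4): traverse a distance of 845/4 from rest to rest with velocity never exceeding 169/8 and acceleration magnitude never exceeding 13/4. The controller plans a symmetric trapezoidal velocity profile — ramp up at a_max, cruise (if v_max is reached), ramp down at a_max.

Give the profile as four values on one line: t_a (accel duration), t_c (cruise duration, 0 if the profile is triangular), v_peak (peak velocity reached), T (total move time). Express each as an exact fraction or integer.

v_max²/a_max = (169/8)²/(13/4) = 2197/16
845/4 ≥ 2197/16 → trapezoidal
t_a = (169/8)/(13/4) = 13/2; v_peak = 169/8
d_cruise = 845/4 − 2197/16 = 1183/16; t_c = (1183/16)/(169/8) = 7/2
T = 2·13/2 + 7/2 = 33/2

t_a=13/2 t_c=7/2 v_peak=169/8 T=33/2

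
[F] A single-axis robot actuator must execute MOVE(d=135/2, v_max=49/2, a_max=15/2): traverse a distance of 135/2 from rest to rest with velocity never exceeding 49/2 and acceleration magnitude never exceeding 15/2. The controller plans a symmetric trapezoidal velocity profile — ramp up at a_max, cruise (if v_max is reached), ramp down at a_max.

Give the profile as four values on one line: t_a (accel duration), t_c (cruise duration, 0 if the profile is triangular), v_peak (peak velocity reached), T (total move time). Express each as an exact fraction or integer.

vₘ²/aₘ = (49/2)²/(15/2) = 2401/30
135/2 < 2401/30 ⇒ no cruise
v_peak = √(135/2·15/2) = √(2025/4) = 45/2
t_a = (45/2)/(15/2) = 3; t_c = 0
T = 2·3 = 6

t_a=3 t_c=0 v_peak=45/2 T=6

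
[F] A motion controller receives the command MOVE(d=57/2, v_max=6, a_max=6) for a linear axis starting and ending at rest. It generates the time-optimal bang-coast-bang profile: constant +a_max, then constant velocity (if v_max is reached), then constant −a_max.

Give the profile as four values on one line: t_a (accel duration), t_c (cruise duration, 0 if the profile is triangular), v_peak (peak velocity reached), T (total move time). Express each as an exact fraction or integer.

t_a=1 t_c=15/4 v_peak=6 T=23/4

vₘ²/aₘ = 6²/6 = 6
57/2 ≥ 6 so v_max reached
t_a = 6/6 = 1; v_peak = 6
d_cruise = 57/2 − 6 = 45/2; t_c = (45/2)/6 = 15/4
T = 2·1 + 15/4 = 23/4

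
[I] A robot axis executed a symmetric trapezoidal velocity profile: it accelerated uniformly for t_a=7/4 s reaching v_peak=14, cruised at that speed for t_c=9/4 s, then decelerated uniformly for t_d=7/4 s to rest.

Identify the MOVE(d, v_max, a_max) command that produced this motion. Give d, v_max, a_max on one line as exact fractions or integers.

d=56 v_max=14 a_max=8

a_max = 14/(7/4) = 8
d_a = ½·14·7/4 = 49/4; d_c = 14·9/4 = 63/2
d = 2·49/4 + 63/2 = 56
t_c = 9/4 > 0 ⇒ limit active, v_max = 14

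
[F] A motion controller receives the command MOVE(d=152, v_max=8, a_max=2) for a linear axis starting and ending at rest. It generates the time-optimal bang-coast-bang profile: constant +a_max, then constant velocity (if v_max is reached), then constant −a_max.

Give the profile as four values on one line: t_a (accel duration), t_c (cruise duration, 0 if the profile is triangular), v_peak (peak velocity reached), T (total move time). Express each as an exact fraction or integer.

v_max²/a_max = 8²/2 = 32
152 ≥ 32 so v_max reached
t_a = 8/2 = 4; v_peak = 8
d_cruise = 152 − 32 = 120; t_c = 120/8 = 15
T = 2·4 + 15 = 23

t_a=4 t_c=15 v_peak=8 T=23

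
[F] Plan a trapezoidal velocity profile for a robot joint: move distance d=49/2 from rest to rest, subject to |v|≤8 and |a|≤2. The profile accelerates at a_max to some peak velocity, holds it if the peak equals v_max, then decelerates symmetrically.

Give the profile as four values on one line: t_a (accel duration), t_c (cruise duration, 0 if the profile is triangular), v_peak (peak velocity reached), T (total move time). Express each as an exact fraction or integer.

v_max²/a_max = 8²/2 = 32
49/2 < 32 ⇒ no cruise
v_peak = √(49/2·2) = √49 = 7
t_a = 7/2; t_c = 0
T = 2·7/2 = 7

t_a=7/2 t_c=0 v_peak=7 T=7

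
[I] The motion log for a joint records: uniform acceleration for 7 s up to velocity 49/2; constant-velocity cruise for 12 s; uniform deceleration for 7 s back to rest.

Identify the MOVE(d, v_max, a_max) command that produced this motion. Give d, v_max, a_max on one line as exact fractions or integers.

d=931/2 v_max=49/2 a_max=7/2

a_max = (49/2)/7 = 7/2
d_a = ½·49/2·7 = 343/4; d_c = 49/2·12 = 294
d = 2·343/4 + 294 = 931/2
t_c = 12 > 0 → v_max = v_peak = 49/2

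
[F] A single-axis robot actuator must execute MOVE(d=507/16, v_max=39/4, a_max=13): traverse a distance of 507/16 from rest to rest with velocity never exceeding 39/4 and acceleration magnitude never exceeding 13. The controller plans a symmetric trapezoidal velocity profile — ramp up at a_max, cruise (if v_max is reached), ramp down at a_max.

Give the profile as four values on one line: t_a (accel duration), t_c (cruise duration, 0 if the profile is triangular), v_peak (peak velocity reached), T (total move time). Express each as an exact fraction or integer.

t_a=3/4 t_c=5/2 v_peak=39/4 T=4

(v_max)²/a_max = (39/4)²/13 = 117/16
507/16 ≥ 117/16 ⇒ cruise phase
t_a = (39/4)/13 = 3/4; v_peak = 39/4
d_cruise = 507/16 − 117/16 = 195/8; t_c = (195/8)/(39/4) = 5/2
T = 2·3/4 + 5/2 = 4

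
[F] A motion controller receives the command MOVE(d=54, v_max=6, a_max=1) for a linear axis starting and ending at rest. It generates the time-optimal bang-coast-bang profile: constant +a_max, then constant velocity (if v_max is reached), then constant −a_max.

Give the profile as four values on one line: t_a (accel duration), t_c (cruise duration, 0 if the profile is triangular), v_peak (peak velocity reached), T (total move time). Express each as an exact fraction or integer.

(v_max)²/a_max = 6²/1 = 36
54 ≥ 36 ⇒ cruise phase
t_a = 6/1 = 6; v_peak = 6
d_cruise = 54 − 36 = 18; t_c = 18/6 = 3
T = 2·6 + 3 = 15

t_a=6 t_c=3 v_peak=6 T=15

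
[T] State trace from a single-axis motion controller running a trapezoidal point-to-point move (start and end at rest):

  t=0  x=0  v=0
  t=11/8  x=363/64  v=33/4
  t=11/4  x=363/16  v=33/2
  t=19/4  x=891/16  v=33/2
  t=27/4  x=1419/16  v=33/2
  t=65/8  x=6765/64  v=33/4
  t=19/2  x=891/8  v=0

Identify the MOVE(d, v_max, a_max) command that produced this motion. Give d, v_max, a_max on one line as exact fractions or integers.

d=891/8 v_max=33/2 a_max=6

final state: t=19/2, x=891/8, v=0 → d = 891/8
a_max = (33/4−0)/(11/8−0) = 6
max v = 33/2 over t∈[11/4,27/4] → v_max = 33/2
check: 33/2·(11/4+4) = 891/8 ✓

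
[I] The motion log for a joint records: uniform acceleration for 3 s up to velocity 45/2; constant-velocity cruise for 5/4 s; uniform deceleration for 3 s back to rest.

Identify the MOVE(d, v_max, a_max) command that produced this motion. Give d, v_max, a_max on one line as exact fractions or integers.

a_max = (45/2)/3 = 15/2
d_a = ½·45/2·3 = 135/4; d_c = 45/2·5/4 = 225/8
d = 2·135/4 + 225/8 = 765/8
t_c = 5/4 > 0 ⇒ limit active, v_max = 45/2

d=765/8 v_max=45/2 a_max=15/2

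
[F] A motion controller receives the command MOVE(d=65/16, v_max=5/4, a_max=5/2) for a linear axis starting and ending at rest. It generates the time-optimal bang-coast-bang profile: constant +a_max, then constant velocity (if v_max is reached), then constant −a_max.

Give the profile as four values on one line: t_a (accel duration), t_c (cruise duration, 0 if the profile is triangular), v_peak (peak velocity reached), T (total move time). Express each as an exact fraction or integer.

t_a=1/2 t_c=11/4 v_peak=5/4 T=15/4

(v_max)²/a_max = (5/4)²/(5/2) = 5/8
65/16 ≥ 5/8 ⇒ cruise phase
t_a = (5/4)/(5/2) = 1/2; v_peak = 5/4
d_cruise = 65/16 − 5/8 = 55/16; t_c = (55/16)/(5/4) = 11/4
T = 2·1/2 + 11/4 = 15/4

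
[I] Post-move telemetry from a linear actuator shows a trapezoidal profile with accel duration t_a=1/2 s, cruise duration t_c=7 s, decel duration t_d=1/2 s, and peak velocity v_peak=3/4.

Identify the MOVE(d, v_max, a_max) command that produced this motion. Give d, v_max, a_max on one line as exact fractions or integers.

d=45/8 v_max=3/4 a_max=3/2

a_max = (3/4)/(1/2) = 3/2
d_a = ½·3/4·1/2 = 3/16; d_c = 3/4·7 = 21/4
d = 2·3/16 + 21/4 = 45/8
t_c = 7 > 0 so v_max = 3/4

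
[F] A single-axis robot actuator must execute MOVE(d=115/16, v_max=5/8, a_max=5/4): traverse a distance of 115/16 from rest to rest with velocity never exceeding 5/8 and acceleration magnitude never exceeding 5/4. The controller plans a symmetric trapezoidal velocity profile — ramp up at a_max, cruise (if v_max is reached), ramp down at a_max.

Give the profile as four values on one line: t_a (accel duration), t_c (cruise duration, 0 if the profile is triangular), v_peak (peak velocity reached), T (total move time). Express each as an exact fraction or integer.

v_max²/a_max = (5/8)²/(5/4) = 5/16
115/16 ≥ 5/16 ⇒ cruise phase
t_a = (5/8)/(5/4) = 1/2; v_peak = 5/8
d_cruise = 115/16 − 5/16 = 55/8; t_c = (55/8)/(5/8) = 11
T = 2·1/2 + 11 = 12

t_a=1/2 t_c=11 v_peak=5/8 T=12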